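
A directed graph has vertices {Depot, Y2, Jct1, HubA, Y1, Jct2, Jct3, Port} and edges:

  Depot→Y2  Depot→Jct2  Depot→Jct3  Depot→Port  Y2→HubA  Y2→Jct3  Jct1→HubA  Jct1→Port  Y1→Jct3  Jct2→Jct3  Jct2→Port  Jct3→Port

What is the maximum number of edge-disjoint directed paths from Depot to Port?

3

Assign every edge capacity 1; by Menger, the answer equals the max flow.
Path Depot→Port (+1); total 1.
Path Depot→Jct2→Port (+1); total 2.
Path Depot→Jct3→Port (+1); total 3.
No residual Depot→Port path; max flow = 3.
Certifying cut of size 3: {Depot→Jct2, Depot→Port, Jct3→Port}.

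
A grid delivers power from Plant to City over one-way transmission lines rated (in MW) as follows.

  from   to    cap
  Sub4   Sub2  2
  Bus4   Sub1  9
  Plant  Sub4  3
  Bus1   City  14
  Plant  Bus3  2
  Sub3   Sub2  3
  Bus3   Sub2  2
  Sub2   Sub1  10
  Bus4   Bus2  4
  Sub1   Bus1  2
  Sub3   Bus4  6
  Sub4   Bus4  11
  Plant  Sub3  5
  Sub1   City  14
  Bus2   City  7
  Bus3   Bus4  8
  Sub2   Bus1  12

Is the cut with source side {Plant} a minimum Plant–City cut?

Given cut capacity: 2 + 5 + 3 = 10.
Augment Plant→Bus3→Bus4→Bus2→City: bottleneck 2, flow now 2.
Augment Plant→Sub3→Bus4→Bus2→City: bottleneck 2, flow now 4.
Augment Plant→Sub3→Bus4→Sub1→City: bottleneck 3, flow now 7.
Augment Plant→Sub4→Bus4→Sub1→City: bottleneck 3, flow now 10.
No augmenting path remains; maximum flow = 10.
Cut capacity 10 equals the max flow, so it is a minimum cut.

Yes — it is a minimum cut (capacity 10).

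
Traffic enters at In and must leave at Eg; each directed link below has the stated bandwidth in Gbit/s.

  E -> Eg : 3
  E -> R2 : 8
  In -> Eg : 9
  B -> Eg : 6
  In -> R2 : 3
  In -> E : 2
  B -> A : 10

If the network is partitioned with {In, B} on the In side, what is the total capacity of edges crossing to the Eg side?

Edges leaving {In, B}: In→E (2), In→R2 (3), In→Eg (9), B→A (10), B→Eg (6).
Cut capacity = 2 + 3 + 9 + 10 + 6 = 30.

30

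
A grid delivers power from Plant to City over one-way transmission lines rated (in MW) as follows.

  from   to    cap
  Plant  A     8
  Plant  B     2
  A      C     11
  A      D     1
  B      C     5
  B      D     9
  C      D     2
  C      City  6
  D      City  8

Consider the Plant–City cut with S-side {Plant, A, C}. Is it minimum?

Given cut capacity: 2 + 1 + 2 + 6 = 11.
Augment Plant→A→C→City: bottleneck 6, flow now 6.
Augment Plant→A→D→City: bottleneck 1, flow now 7.
Augment Plant→B→D→City: bottleneck 2, flow now 9.
Augment Plant→A→C→D→City: bottleneck 1, flow now 10.
No augmenting path remains; maximum flow = 10.
In the residual graph, reachable from Plant: {Plant}.
Min-cut edges: Plant→A (8), Plant→B (2); capacity 8 + 2 = 10.
Cut capacity 11 exceeds the max flow 10, so it is not minimum.

No — its capacity is 11, but the minimum cut has capacity 10.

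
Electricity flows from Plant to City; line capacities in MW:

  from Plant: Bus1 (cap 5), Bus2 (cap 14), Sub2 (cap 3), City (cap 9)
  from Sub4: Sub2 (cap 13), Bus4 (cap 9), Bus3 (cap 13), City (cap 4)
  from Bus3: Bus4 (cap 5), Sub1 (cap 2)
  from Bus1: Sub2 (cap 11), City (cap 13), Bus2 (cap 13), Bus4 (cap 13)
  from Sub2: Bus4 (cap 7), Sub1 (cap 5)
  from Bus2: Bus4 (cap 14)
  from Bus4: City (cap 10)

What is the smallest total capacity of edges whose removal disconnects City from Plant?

Augment Plant→City: bottleneck 9, flow now 9.
Augment Plant→Bus1→City: bottleneck 5, flow now 14.
Augment Plant→Sub2→Bus4→City: bottleneck 3, flow now 17.
Augment Plant→Bus2→Bus4→City: bottleneck 7, flow now 24.
No augmenting path remains; maximum flow = 24.
By max-flow min-cut, the minimum cut capacity equals the max flow.
In the residual graph, reachable from Plant: {Plant, Sub2, Sub1, Bus2, Bus4}.
Min-cut edges: Plant→Bus1 (5), Plant→City (9), Bus4→City (10); capacity 5 + 9 + 10 = 24.

24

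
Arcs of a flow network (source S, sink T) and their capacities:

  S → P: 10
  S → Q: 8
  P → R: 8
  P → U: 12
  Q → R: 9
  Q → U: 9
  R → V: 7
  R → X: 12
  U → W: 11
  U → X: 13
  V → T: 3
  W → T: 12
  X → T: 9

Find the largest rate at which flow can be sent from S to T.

18

Augment S→P→R→V→T: bottleneck 3, flow now 3.
Augment S→P→R→X→T: bottleneck 5, flow now 8.
Augment S→P→U→W→T: bottleneck 2, flow now 10.
Augment S→Q→R→X→T: bottleneck 4, flow now 14.
Augment S→Q→U→W→T: bottleneck 4, flow now 18.
No augmenting path remains; maximum flow = 18.
In the residual graph, reachable from S: {S}.
Min-cut edges: S→P (10), S→Q (8); capacity 10 + 8 = 18.
This cut is saturated, so no flow can exceed 18.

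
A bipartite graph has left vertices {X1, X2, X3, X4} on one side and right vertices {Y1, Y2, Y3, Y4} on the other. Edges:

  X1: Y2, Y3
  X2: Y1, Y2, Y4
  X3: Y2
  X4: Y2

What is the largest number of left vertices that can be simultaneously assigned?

3

Unit-capacity flow: source→left, listed edges, right→sink; max matching = max flow.
Augmenting path X1→Y2 (+1); matched 1.
Augmenting path X2→Y1 (+1); matched 2.
Augmenting path X3→Y2→X1→Y3 (+1); matched 3.
No augmenting path remains; maximum matching = 3.
König certificate: {X1, X2, Y2} is a vertex cover of size 3 (every listed pair touches it), so no matching can be larger.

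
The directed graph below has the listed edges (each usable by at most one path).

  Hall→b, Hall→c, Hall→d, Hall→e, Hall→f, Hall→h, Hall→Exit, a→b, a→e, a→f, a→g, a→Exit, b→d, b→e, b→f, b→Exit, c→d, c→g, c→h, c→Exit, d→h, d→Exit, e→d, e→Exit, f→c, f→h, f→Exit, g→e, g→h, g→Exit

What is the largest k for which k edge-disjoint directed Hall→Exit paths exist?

Assign every edge capacity 1; by Menger, the answer equals the max flow.
Path Hall→Exit (+1); total 1.
Path Hall→b→Exit (+1); total 2.
Path Hall→c→Exit (+1); total 3.
Path Hall→d→Exit (+1); total 4.
Path Hall→e→Exit (+1); total 5.
Path Hall→f→Exit (+1); total 6.
No residual Hall→Exit path; max flow = 6.
Certifying cut of size 6: {Hall→Exit, Hall→b, Hall→c, Hall→d, Hall→e, Hall→f}.

6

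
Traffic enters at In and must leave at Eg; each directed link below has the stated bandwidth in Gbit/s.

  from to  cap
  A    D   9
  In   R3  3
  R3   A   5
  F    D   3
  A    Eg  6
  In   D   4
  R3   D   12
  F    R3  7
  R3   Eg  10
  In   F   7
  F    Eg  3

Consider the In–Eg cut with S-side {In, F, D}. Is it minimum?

No — its capacity is 13, but the minimum cut has capacity 10.

Given cut capacity: 3 + 7 + 3 = 13.
Augment In→F→Eg: bottleneck 3, flow now 3.
Augment In→R3→Eg: bottleneck 3, flow now 6.
Augment In→F→R3→Eg: bottleneck 4, flow now 10.
No augmenting path remains; maximum flow = 10.
In the residual graph, reachable from In: {In, D}.
Min-cut edges: In→F (7), In→R3 (3); capacity 7 + 3 = 10.
Cut capacity 13 exceeds the max flow 10, so it is not minimum.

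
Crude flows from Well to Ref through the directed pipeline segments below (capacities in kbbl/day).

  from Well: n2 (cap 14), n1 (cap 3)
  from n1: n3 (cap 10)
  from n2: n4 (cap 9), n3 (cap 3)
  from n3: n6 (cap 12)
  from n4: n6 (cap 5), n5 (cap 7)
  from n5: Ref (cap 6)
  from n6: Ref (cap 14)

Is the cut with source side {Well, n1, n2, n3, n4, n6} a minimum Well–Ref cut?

No — its capacity is 21, but the minimum cut has capacity 15.

Given cut capacity: 7 + 14 = 21.
Augment Well→n1→n3→n6→Ref: bottleneck 3, flow now 3.
Augment Well→n2→n3→n6→Ref: bottleneck 3, flow now 6.
Augment Well→n2→n4→n5→Ref: bottleneck 6, flow now 12.
Augment Well→n2→n4→n6→Ref: bottleneck 3, flow now 15.
No augmenting path remains; maximum flow = 15.
In the residual graph, reachable from Well: {Well, n2}.
Min-cut edges: Well→n1 (3), n2→n3 (3), n2→n4 (9); capacity 3 + 3 + 9 = 15.
Cut capacity 21 exceeds the max flow 15, so it is not minimum.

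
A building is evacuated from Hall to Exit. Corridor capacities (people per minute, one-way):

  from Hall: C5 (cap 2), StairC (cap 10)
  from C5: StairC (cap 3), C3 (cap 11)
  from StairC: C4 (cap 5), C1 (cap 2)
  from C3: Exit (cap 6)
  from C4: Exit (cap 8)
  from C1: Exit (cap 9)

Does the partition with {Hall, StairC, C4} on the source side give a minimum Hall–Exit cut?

Given cut capacity: 2 + 2 + 8 = 12.
Augment Hall→C5→C3→Exit: bottleneck 2, flow now 2.
Augment Hall→StairC→C4→Exit: bottleneck 5, flow now 7.
Augment Hall→StairC→C1→Exit: bottleneck 2, flow now 9.
No augmenting path remains; maximum flow = 9.
In the residual graph, reachable from Hall: {Hall, StairC}.
Min-cut edges: Hall→C5 (2), StairC→C4 (5), StairC→C1 (2); capacity 2 + 5 + 2 = 9.
Cut capacity 12 exceeds the max flow 9, so it is not minimum.

No — its capacity is 12, but the minimum cut has capacity 9.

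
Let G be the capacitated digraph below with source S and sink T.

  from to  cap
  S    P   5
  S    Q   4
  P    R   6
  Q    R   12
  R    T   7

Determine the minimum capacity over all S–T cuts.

7

Augment S→P→R→T: bottleneck 5, flow now 5.
Augment S→Q→R→T: bottleneck 2, flow now 7.
No augmenting path remains; maximum flow = 7.
By max-flow min-cut, the minimum cut capacity equals the max flow.
In the residual graph, reachable from S: {S, P, Q, R}.
Min-cut edges: R→T (7); capacity 7 = 7.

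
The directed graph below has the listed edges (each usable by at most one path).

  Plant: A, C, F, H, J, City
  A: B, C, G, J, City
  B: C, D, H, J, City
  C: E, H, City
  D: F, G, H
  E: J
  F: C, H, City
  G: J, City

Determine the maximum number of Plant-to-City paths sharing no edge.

Assign every edge capacity 1; by Menger, the answer equals the max flow.
Path Plant→City (+1); total 1.
Path Plant→A→City (+1); total 2.
Path Plant→C→City (+1); total 3.
Path Plant→F→City (+1); total 4.
No residual Plant→City path; max flow = 4.
Certifying cut of size 4: {Plant→A, Plant→C, Plant→City, Plant→F}.

4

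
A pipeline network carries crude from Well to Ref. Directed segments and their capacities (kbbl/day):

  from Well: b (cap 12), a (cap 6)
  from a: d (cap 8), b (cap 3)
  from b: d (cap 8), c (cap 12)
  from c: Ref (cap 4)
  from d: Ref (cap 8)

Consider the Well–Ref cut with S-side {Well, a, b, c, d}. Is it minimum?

Given cut capacity: 4 + 8 = 12.
Augment Well→a→d→Ref: bottleneck 6, flow now 6.
Augment Well→b→c→Ref: bottleneck 4, flow now 10.
Augment Well→b→d→Ref: bottleneck 2, flow now 12.
No augmenting path remains; maximum flow = 12.
Cut capacity 12 equals the max flow, so it is a minimum cut.

Yes — it is a minimum cut (capacity 12).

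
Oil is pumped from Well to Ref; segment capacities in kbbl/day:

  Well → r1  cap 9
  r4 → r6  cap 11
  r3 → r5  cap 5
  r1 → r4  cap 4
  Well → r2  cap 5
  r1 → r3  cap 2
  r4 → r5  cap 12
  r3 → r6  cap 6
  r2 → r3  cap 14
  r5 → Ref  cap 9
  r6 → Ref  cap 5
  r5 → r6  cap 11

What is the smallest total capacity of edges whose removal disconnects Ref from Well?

Augment Well→r1→r3→r5→Ref: bottleneck 2, flow now 2.
Augment Well→r1→r4→r5→Ref: bottleneck 4, flow now 6.
Augment Well→r2→r3→r5→Ref: bottleneck 3, flow now 9.
Augment Well→r2→r3→r6→Ref: bottleneck 2, flow now 11.
No augmenting path remains; maximum flow = 11.
By max-flow min-cut, the minimum cut capacity equals the max flow.
In the residual graph, reachable from Well: {Well, r1}.
Min-cut edges: Well→r2 (5), r1→r3 (2), r1→r4 (4); capacity 5 + 2 + 4 = 11.

11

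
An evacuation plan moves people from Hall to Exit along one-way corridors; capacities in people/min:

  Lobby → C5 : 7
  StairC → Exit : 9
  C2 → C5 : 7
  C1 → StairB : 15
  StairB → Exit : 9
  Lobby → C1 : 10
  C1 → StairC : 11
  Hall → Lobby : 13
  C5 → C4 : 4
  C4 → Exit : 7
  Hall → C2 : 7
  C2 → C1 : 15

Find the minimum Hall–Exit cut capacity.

Augment Hall→C2→C1→StairC→Exit: bottleneck 7, flow now 7.
Augment Hall→Lobby→C1→StairC→Exit: bottleneck 2, flow now 9.
Augment Hall→Lobby→C1→StairB→Exit: bottleneck 8, flow now 17.
Augment Hall→Lobby→C5→C4→Exit: bottleneck 3, flow now 20.
No augmenting path remains; maximum flow = 20.
By max-flow min-cut, the minimum cut capacity equals the max flow.
In the residual graph, reachable from Hall: {Hall}.
Min-cut edges: Hall→C2 (7), Hall→Lobby (13); capacity 7 + 13 = 20.

20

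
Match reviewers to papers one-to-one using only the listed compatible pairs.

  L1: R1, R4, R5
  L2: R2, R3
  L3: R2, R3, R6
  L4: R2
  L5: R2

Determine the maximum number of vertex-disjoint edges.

4

Unit-capacity flow: source→left, listed edges, right→sink; max matching = max flow.
Augmenting path L1→R1 (+1); matched 1.
Augmenting path L2→R2 (+1); matched 2.
Augmenting path L3→R3 (+1); matched 3.
Augmenting path L4→R2→L2→R3→L3→R6 (+1); matched 4.
No augmenting path remains; maximum matching = 4.
König certificate: {L1, L2, L3, R2} is a vertex cover of size 4 (every listed pair touches it), so no matching can be larger.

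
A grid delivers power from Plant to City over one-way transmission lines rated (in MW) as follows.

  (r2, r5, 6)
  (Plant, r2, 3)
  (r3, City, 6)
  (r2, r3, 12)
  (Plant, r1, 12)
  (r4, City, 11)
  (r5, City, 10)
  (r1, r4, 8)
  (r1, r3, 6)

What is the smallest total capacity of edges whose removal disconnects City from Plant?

15

Augment Plant→r1→r3→City: bottleneck 6, flow now 6.
Augment Plant→r1→r4→City: bottleneck 6, flow now 12.
Augment Plant→r2→r5→City: bottleneck 3, flow now 15.
No augmenting path remains; maximum flow = 15.
By max-flow min-cut, the minimum cut capacity equals the max flow.
In the residual graph, reachable from Plant: {Plant}.
Min-cut edges: Plant→r1 (12), Plant→r2 (3); capacity 12 + 3 = 15.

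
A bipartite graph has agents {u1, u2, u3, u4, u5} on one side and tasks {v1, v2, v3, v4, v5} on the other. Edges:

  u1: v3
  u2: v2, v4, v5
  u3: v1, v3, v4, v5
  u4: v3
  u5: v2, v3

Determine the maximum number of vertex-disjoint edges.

4

Unit-capacity flow: source→left, listed edges, right→sink; max matching = max flow.
Augmenting path u1→v3 (+1); matched 1.
Augmenting path u2→v2 (+1); matched 2.
Augmenting path u3→v1 (+1); matched 3.
Augmenting path u5→v2→u2→v4 (+1); matched 4.
No augmenting path remains; maximum matching = 4.
König certificate: {u2, u3, u5, v3} is a vertex cover of size 4 (every listed pair touches it), so no matching can be larger.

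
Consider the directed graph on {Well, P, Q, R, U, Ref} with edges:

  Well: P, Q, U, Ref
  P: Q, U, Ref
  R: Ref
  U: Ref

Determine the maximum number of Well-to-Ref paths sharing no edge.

Assign every edge capacity 1; by Menger, the answer equals the max flow.
Path Well→Ref (+1); total 1.
Path Well→P→Ref (+1); total 2.
Path Well→U→Ref (+1); total 3.
No residual Well→Ref path; max flow = 3.
Certifying cut of size 3: {Well→P, Well→Ref, Well→U}.

3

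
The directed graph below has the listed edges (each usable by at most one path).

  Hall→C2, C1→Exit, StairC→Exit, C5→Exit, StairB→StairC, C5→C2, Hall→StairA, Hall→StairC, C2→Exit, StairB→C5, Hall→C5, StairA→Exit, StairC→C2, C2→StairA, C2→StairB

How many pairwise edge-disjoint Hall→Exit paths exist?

4

Assign every edge capacity 1; by Menger, the answer equals the max flow.
Path Hall→C2→Exit (+1); total 1.
Path Hall→StairA→Exit (+1); total 2.
Path Hall→C5→Exit (+1); total 3.
Path Hall→StairC→Exit (+1); total 4.
No residual Hall→Exit path; max flow = 4.
Certifying cut of size 4: {Hall→C2, Hall→C5, Hall→StairA, Hall→StairC}.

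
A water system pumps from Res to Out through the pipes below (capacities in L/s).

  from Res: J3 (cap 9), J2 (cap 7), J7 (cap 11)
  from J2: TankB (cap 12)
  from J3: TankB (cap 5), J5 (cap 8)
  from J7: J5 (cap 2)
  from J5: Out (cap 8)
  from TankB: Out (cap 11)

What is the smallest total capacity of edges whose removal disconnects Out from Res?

Augment Res→J2→TankB→Out: bottleneck 7, flow now 7.
Augment Res→J3→J5→Out: bottleneck 8, flow now 15.
Augment Res→J3→TankB→Out: bottleneck 1, flow now 16.
Augment Res→J7→J5→J3→TankB→Out: bottleneck 2, flow now 18. (uses reverse residual edge)
No augmenting path remains; maximum flow = 18.
By max-flow min-cut, the minimum cut capacity equals the max flow.
In the residual graph, reachable from Res: {Res, J7}.
Min-cut edges: Res→J2 (7), Res→J3 (9), J7→J5 (2); capacity 7 + 9 + 2 = 18.

18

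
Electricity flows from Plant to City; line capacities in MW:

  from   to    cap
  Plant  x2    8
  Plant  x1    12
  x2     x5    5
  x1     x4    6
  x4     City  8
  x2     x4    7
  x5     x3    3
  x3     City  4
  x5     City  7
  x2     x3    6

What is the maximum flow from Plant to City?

14

Augment Plant→x1→x4→City: bottleneck 6, flow now 6.
Augment Plant→x2→x3→City: bottleneck 4, flow now 10.
Augment Plant→x2→x4→City: bottleneck 2, flow now 12.
Augment Plant→x2→x5→City: bottleneck 2, flow now 14.
No augmenting path remains; maximum flow = 14.
In the residual graph, reachable from Plant: {Plant, x1}.
Min-cut edges: Plant→x2 (8), x1→x4 (6); capacity 8 + 6 = 14.
This cut is saturated, so no flow can exceed 14.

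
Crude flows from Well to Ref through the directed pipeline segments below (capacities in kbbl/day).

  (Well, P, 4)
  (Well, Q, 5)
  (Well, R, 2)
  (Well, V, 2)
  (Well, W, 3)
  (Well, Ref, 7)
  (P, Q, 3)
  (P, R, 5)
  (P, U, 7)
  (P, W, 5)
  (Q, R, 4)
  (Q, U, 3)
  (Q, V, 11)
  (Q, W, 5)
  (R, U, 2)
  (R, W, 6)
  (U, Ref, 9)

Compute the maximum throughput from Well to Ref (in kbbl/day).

Augment Well→Ref: bottleneck 7, flow now 7.
Augment Well→P→U→Ref: bottleneck 4, flow now 11.
Augment Well→Q→U→Ref: bottleneck 3, flow now 14.
Augment Well→R→U→Ref: bottleneck 2, flow now 16.
No augmenting path remains; maximum flow = 16.
In the residual graph, reachable from Well: {Well, Q, R, V, W}.
Min-cut edges: Well→P (4), Well→Ref (7), Q→U (3), R→U (2); capacity 4 + 7 + 3 + 2 = 16.
This cut is saturated, so no flow can exceed 16.

16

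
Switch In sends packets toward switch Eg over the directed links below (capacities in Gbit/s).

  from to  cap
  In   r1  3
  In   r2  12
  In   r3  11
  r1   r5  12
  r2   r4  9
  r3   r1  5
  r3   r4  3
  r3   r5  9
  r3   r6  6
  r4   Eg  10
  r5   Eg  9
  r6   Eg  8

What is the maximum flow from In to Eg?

Augment In→r1→r5→Eg: bottleneck 3, flow now 3.
Augment In→r2→r4→Eg: bottleneck 9, flow now 12.
Augment In→r3→r4→Eg: bottleneck 1, flow now 13.
Augment In→r3→r5→Eg: bottleneck 6, flow now 19.
Augment In→r3→r6→Eg: bottleneck 4, flow now 23.
No augmenting path remains; maximum flow = 23.
In the residual graph, reachable from In: {In, r2}.
Min-cut edges: In→r1 (3), In→r3 (11), r2→r4 (9); capacity 3 + 11 + 9 = 23.
This cut is saturated, so no flow can exceed 23.

23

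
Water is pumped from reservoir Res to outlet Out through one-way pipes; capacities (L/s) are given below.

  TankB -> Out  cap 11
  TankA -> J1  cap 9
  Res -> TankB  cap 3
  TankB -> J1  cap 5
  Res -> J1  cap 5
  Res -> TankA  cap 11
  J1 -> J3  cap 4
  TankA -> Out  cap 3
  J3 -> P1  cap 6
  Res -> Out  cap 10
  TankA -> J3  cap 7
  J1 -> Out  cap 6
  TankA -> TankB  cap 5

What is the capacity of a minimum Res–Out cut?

Augment Res→Out: bottleneck 10, flow now 10.
Augment Res→TankA→Out: bottleneck 3, flow now 13.
Augment Res→TankB→Out: bottleneck 3, flow now 16.
Augment Res→J1→Out: bottleneck 5, flow now 21.
Augment Res→TankA→TankB→Out: bottleneck 5, flow now 26.
Augment Res→TankA→J1→Out: bottleneck 1, flow now 27.
No augmenting path remains; maximum flow = 27.
By max-flow min-cut, the minimum cut capacity equals the max flow.
In the residual graph, reachable from Res: {Res, TankA, J1, J3, P1}.
Min-cut edges: Res→TankB (3), Res→Out (10), TankA→TankB (5), TankA→Out (3), J1→Out (6); capacity 3 + 10 + 5 + 3 + 6 = 27.

27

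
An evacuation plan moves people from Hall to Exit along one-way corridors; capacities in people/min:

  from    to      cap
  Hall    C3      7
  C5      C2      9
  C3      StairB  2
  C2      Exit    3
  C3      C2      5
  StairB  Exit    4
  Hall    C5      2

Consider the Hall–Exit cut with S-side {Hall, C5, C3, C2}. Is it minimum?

Given cut capacity: 2 + 3 = 5.
Augment Hall→C5→C2→Exit: bottleneck 2, flow now 2.
Augment Hall→C3→C2→Exit: bottleneck 1, flow now 3.
Augment Hall→C3→StairB→Exit: bottleneck 2, flow now 5.
No augmenting path remains; maximum flow = 5.
Cut capacity 5 equals the max flow, so it is a minimum cut.

Yes — it is a minimum cut (capacity 5).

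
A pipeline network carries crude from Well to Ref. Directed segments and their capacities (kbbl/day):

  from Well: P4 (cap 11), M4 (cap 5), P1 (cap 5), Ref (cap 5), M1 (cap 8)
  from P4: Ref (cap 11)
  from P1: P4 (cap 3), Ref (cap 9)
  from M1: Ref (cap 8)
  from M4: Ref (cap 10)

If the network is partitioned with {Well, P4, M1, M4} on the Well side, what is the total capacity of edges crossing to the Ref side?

39

Edges leaving {Well, P4, M1, M4}: Well→P1 (5), Well→Ref (5), P4→Ref (11), M1→Ref (8), M4→Ref (10).
Cut capacity = 5 + 5 + 11 + 8 + 10 = 39.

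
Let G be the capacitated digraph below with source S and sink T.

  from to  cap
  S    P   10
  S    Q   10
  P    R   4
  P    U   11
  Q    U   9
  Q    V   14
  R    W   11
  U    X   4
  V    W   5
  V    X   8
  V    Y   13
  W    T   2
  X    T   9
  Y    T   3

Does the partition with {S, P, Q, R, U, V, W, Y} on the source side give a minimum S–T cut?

Given cut capacity: 4 + 8 + 2 + 3 = 17.
Augment S→P→R→W→T: bottleneck 2, flow now 2.
Augment S→P→U→X→T: bottleneck 4, flow now 6.
Augment S→Q→V→X→T: bottleneck 5, flow now 11.
Augment S→Q→V→Y→T: bottleneck 3, flow now 14.
No augmenting path remains; maximum flow = 14.
In the residual graph, reachable from S: {S, P, Q, R, U, V, W, X, Y}.
Min-cut edges: W→T (2), X→T (9), Y→T (3); capacity 2 + 9 + 3 = 14.
Cut capacity 17 exceeds the max flow 14, so it is not minimum.

No — its capacity is 17, but the minimum cut has capacity 14.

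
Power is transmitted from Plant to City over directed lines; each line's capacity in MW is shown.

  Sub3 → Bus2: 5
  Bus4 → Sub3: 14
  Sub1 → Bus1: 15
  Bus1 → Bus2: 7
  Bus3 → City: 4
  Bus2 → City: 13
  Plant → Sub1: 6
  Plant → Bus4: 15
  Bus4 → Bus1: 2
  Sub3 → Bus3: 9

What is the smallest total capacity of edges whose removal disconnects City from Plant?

16

Augment Plant→Sub1→Bus1→Bus2→City: bottleneck 6, flow now 6.
Augment Plant→Bus4→Sub3→Bus3→City: bottleneck 4, flow now 10.
Augment Plant→Bus4→Sub3→Bus2→City: bottleneck 5, flow now 15.
Augment Plant→Bus4→Bus1→Bus2→City: bottleneck 1, flow now 16.
No augmenting path remains; maximum flow = 16.
By max-flow min-cut, the minimum cut capacity equals the max flow.
In the residual graph, reachable from Plant: {Plant, Sub1, Bus4, Sub3, Bus1, Bus3}.
Min-cut edges: Sub3→Bus2 (5), Bus1→Bus2 (7), Bus3→City (4); capacity 5 + 7 + 4 = 16.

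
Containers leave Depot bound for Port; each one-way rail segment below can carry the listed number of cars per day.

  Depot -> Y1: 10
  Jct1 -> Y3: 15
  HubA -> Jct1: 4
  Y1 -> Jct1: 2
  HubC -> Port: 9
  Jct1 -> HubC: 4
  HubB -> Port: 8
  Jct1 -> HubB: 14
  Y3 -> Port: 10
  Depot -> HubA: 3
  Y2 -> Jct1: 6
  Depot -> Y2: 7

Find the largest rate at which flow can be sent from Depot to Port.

11

Augment Depot→Y1→Jct1→Y3→Port: bottleneck 2, flow now 2.
Augment Depot→HubA→Jct1→Y3→Port: bottleneck 3, flow now 5.
Augment Depot→Y2→Jct1→Y3→Port: bottleneck 5, flow now 10.
Augment Depot→Y2→Jct1→HubB→Port: bottleneck 1, flow now 11.
No augmenting path remains; maximum flow = 11.
In the residual graph, reachable from Depot: {Depot, Y1, Y2}.
Min-cut edges: Depot→HubA (3), Y1→Jct1 (2), Y2→Jct1 (6); capacity 3 + 2 + 6 = 11.
This cut is saturated, so no flow can exceed 11.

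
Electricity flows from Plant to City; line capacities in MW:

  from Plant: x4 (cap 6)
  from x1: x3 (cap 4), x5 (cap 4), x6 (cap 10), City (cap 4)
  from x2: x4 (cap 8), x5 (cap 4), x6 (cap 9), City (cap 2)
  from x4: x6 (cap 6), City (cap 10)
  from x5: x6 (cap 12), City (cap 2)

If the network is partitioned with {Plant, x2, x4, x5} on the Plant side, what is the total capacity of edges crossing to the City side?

41

Edges leaving {Plant, x2, x4, x5}: x2→x6 (9), x2→City (2), x4→x6 (6), x4→City (10), x5→x6 (12), x5→City (2).
Cut capacity = 9 + 2 + 6 + 10 + 12 + 2 = 41.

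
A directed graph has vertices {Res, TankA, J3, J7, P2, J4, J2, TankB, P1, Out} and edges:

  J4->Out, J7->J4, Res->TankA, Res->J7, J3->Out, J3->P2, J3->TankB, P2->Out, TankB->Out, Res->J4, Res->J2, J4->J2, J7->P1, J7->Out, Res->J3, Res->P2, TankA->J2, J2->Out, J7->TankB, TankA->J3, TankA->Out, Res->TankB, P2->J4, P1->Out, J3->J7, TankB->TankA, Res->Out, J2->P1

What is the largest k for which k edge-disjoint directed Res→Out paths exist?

Assign every edge capacity 1; by Menger, the answer equals the max flow.
Path Res→Out (+1); total 1.
Path Res→TankA→Out (+1); total 2.
Path Res→J3→Out (+1); total 3.
Path Res→J7→Out (+1); total 4.
Path Res→P2→Out (+1); total 5.
Path Res→J4→Out (+1); total 6.
Path Res→J2→Out (+1); total 7.
Path Res→TankB→Out (+1); total 8.
No residual Res→Out path; max flow = 8.
Certifying cut of size 8: {Res→J2, Res→J3, Res→J4, Res→J7, Res→Out, Res→P2, Res→TankA, Res→TankB}.

8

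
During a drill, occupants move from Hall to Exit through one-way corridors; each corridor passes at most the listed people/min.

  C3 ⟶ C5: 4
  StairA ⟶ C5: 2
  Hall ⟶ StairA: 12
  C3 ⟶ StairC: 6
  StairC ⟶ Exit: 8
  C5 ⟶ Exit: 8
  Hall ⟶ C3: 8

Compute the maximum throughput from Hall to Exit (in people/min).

Augment Hall→StairA→C5→Exit: bottleneck 2, flow now 2.
Augment Hall→C3→StairC→Exit: bottleneck 6, flow now 8.
Augment Hall→C3→C5→Exit: bottleneck 2, flow now 10.
No augmenting path remains; maximum flow = 10.
In the residual graph, reachable from Hall: {Hall, StairA}.
Min-cut edges: Hall→C3 (8), StairA→C5 (2); capacity 8 + 2 = 10.
This cut is saturated, so no flow can exceed 10.

10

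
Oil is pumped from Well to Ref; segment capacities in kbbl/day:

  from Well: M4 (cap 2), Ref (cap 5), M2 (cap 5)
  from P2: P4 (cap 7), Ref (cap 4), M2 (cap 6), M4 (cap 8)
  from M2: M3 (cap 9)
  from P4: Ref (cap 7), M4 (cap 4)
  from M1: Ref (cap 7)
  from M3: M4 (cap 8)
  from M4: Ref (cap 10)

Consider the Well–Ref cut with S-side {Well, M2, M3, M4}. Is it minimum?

No — its capacity is 15, but the minimum cut has capacity 12.

Given cut capacity: 5 + 10 = 15.
Augment Well→Ref: bottleneck 5, flow now 5.
Augment Well→M4→Ref: bottleneck 2, flow now 7.
Augment Well→M2→M3→M4→Ref: bottleneck 5, flow now 12.
No augmenting path remains; maximum flow = 12.
In the residual graph, reachable from Well: {Well}.
Min-cut edges: Well→M2 (5), Well→M4 (2), Well→Ref (5); capacity 5 + 2 + 5 = 12.
Cut capacity 15 exceeds the max flow 12, so it is not minimum.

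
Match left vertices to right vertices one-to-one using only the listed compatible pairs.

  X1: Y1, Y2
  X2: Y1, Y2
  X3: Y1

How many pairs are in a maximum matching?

2

Unit-capacity flow: source→left, listed edges, right→sink; max matching = max flow.
Augmenting path X1→Y1 (+1); matched 1.
Augmenting path X2→Y2 (+1); matched 2.
No augmenting path remains; maximum matching = 2.
König certificate: {Y1, Y2} is a vertex cover of size 2 (every listed pair touches it), so no matching can be larger.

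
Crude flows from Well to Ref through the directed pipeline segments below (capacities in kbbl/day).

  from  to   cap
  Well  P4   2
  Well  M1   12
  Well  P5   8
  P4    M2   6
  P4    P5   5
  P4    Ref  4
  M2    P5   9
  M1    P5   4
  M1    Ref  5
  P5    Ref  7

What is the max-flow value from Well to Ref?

14

Augment Well→P4→Ref: bottleneck 2, flow now 2.
Augment Well→M1→Ref: bottleneck 5, flow now 7.
Augment Well→P5→Ref: bottleneck 7, flow now 14.
No augmenting path remains; maximum flow = 14.
In the residual graph, reachable from Well: {Well, M1, P5}.
Min-cut edges: Well→P4 (2), M1→Ref (5), P5→Ref (7); capacity 2 + 5 + 7 = 14.
This cut is saturated, so no flow can exceed 14.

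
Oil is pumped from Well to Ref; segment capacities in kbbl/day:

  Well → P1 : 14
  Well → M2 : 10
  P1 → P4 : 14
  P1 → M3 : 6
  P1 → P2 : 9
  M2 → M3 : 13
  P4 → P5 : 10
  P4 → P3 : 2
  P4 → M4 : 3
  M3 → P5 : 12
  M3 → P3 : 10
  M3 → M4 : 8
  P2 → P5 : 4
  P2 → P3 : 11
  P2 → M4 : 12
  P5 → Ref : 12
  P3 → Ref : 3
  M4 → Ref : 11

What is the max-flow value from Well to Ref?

Augment Well→P1→P4→P5→Ref: bottleneck 10, flow now 10.
Augment Well→P1→P4→P3→Ref: bottleneck 2, flow now 12.
Augment Well→P1→P4→M4→Ref: bottleneck 2, flow now 14.
Augment Well→M2→M3→P5→Ref: bottleneck 2, flow now 16.
Augment Well→M2→M3→P3→Ref: bottleneck 1, flow now 17.
Augment Well→M2→M3→M4→Ref: bottleneck 7, flow now 24.
No augmenting path remains; maximum flow = 24.
In the residual graph, reachable from Well: {Well}.
Min-cut edges: Well→P1 (14), Well→M2 (10); capacity 14 + 10 = 24.
This cut is saturated, so no flow can exceed 24.

24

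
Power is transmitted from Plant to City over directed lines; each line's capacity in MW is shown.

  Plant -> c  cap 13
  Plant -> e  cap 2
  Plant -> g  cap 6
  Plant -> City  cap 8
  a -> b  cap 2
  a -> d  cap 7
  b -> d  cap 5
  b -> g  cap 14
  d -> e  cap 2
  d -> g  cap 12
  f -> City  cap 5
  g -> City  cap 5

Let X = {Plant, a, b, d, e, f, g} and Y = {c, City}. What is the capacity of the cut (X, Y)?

Edges leaving {Plant, a, b, d, e, f, g}: Plant→c (13), Plant→City (8), f→City (5), g→City (5).
Cut capacity = 13 + 8 + 5 + 5 = 31.

31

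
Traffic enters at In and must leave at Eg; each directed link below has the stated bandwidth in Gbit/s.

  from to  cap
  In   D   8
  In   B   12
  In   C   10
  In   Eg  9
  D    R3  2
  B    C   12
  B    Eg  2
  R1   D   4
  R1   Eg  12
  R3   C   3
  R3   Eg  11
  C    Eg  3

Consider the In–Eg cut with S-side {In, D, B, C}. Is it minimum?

Yes — it is a minimum cut (capacity 16).

Given cut capacity: 9 + 2 + 2 + 3 = 16.
Augment In→Eg: bottleneck 9, flow now 9.
Augment In→B→Eg: bottleneck 2, flow now 11.
Augment In→C→Eg: bottleneck 3, flow now 14.
Augment In→D→R3→Eg: bottleneck 2, flow now 16.
No augmenting path remains; maximum flow = 16.
Cut capacity 16 equals the max flow, so it is a minimum cut.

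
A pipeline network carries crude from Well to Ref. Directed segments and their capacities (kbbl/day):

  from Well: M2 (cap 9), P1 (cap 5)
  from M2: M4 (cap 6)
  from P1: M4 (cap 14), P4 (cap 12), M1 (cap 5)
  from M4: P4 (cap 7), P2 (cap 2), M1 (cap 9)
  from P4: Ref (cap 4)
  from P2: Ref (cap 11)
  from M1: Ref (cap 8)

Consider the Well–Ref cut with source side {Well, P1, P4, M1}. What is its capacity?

Edges leaving {Well, P1, P4, M1}: Well→M2 (9), P1→M4 (14), P4→Ref (4), M1→Ref (8).
Cut capacity = 9 + 14 + 4 + 8 = 35.

35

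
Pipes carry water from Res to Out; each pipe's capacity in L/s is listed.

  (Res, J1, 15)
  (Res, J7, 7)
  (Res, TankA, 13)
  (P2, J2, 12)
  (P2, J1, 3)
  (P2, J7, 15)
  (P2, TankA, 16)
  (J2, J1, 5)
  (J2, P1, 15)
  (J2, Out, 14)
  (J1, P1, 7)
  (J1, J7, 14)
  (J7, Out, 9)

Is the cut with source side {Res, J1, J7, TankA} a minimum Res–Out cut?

No — its capacity is 16, but the minimum cut has capacity 9.

Given cut capacity: 7 + 9 = 16.
Augment Res→J7→Out: bottleneck 7, flow now 7.
Augment Res→J1→J7→Out: bottleneck 2, flow now 9.
No augmenting path remains; maximum flow = 9.
In the residual graph, reachable from Res: {Res, J1, P1, J7, TankA}.
Min-cut edges: J7→Out (9); capacity 9 = 9.
Cut capacity 16 exceeds the max flow 9, so it is not minimum.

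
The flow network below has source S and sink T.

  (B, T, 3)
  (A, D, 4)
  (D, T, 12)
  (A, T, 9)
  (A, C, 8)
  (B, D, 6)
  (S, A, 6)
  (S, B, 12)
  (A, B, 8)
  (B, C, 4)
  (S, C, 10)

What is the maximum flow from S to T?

15

Augment S→A→T: bottleneck 6, flow now 6.
Augment S→B→T: bottleneck 3, flow now 9.
Augment S→B→D→T: bottleneck 6, flow now 15.
No augmenting path remains; maximum flow = 15.
In the residual graph, reachable from S: {S, B, C}.
Min-cut edges: S→A (6), B→D (6), B→T (3); capacity 6 + 6 + 3 = 15.
This cut is saturated, so no flow can exceed 15.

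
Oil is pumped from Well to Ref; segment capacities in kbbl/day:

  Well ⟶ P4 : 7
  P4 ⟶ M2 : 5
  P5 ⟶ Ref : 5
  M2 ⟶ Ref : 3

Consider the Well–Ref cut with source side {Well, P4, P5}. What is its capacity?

10

Edges leaving {Well, P4, P5}: P4→M2 (5), P5→Ref (5).
Cut capacity = 5 + 5 = 10.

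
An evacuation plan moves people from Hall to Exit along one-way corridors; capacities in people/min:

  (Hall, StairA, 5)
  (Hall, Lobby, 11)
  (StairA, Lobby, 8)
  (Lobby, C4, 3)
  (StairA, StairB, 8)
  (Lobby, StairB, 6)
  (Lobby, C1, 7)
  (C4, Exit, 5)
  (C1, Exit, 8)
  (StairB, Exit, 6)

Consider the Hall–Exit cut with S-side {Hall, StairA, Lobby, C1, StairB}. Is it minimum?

No — its capacity is 17, but the minimum cut has capacity 16.

Given cut capacity: 3 + 8 + 6 = 17.
Augment Hall→StairA→StairB→Exit: bottleneck 5, flow now 5.
Augment Hall→Lobby→C4→Exit: bottleneck 3, flow now 8.
Augment Hall→Lobby→C1→Exit: bottleneck 7, flow now 15.
Augment Hall→Lobby→StairB→Exit: bottleneck 1, flow now 16.
No augmenting path remains; maximum flow = 16.
In the residual graph, reachable from Hall: {Hall}.
Min-cut edges: Hall→StairA (5), Hall→Lobby (11); capacity 5 + 11 = 16.
Cut capacity 17 exceeds the max flow 16, so it is not minimum.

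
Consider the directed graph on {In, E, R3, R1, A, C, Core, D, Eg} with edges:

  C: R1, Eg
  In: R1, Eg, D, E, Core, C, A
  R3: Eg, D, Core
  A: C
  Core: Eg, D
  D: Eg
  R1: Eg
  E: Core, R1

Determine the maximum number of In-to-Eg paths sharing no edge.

Assign every edge capacity 1; by Menger, the answer equals the max flow.
Path In→Eg (+1); total 1.
Path In→R1→Eg (+1); total 2.
Path In→C→Eg (+1); total 3.
Path In→Core→Eg (+1); total 4.
Path In→D→Eg (+1); total 5.
No residual In→Eg path; max flow = 5.
Certifying cut of size 5: {C→Eg, Core→Eg, D→Eg, In→Eg, R1→Eg}.

5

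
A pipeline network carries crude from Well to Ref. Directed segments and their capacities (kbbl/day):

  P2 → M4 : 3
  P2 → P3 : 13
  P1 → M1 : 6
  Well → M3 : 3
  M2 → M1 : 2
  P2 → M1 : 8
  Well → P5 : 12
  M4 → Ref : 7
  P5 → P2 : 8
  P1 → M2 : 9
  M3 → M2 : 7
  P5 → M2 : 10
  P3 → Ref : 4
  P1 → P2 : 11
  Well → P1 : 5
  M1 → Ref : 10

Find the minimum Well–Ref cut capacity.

Augment Well→P1→M1→Ref: bottleneck 5, flow now 5.
Augment Well→M3→M2→M1→Ref: bottleneck 2, flow now 7.
Augment Well→P5→P2→M4→Ref: bottleneck 3, flow now 10.
Augment Well→P5→P2→P3→Ref: bottleneck 4, flow now 14.
Augment Well→P5→P2→M1→Ref: bottleneck 1, flow now 15.
No augmenting path remains; maximum flow = 15.
By max-flow min-cut, the minimum cut capacity equals the max flow.
In the residual graph, reachable from Well: {Well, M3, P5, M2}.
Min-cut edges: Well→P1 (5), P5→P2 (8), M2→M1 (2); capacity 5 + 8 + 2 = 15.

15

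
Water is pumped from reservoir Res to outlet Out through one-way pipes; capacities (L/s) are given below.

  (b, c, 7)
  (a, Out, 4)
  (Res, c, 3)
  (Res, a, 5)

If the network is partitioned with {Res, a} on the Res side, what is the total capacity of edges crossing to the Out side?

Edges leaving {Res, a}: Res→c (3), a→Out (4).
Cut capacity = 3 + 4 = 7.

7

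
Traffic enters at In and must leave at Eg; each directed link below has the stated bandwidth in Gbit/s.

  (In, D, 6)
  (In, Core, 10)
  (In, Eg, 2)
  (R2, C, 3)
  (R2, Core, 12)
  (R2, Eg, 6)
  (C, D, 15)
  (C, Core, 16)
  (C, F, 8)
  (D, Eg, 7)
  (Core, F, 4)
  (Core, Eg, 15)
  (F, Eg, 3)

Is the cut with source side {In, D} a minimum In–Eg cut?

No — its capacity is 19, but the minimum cut has capacity 18.

Given cut capacity: 10 + 2 + 7 = 19.
Augment In→Eg: bottleneck 2, flow now 2.
Augment In→D→Eg: bottleneck 6, flow now 8.
Augment In→Core→Eg: bottleneck 10, flow now 18.
No augmenting path remains; maximum flow = 18.
In the residual graph, reachable from In: {In}.
Min-cut edges: In→D (6), In→Core (10), In→Eg (2); capacity 6 + 10 + 2 = 18.
Cut capacity 19 exceeds the max flow 18, so it is not minimum.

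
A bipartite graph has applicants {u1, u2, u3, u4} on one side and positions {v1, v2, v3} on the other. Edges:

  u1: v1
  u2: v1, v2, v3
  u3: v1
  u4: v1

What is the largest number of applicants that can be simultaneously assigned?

2

Unit-capacity flow: source→left, listed edges, right→sink; max matching = max flow.
Augmenting path u1→v1 (+1); matched 1.
Augmenting path u2→v2 (+1); matched 2.
No augmenting path remains; maximum matching = 2.
König certificate: {u2, v1} is a vertex cover of size 2 (every listed pair touches it), so no matching can be larger.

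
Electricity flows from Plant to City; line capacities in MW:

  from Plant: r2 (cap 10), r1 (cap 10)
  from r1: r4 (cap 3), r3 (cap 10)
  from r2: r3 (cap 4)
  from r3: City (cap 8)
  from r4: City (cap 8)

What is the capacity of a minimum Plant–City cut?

11

Augment Plant→r1→r3→City: bottleneck 8, flow now 8.
Augment Plant→r1→r4→City: bottleneck 2, flow now 10.
Augment Plant→r2→r3→r1→r4→City: bottleneck 1, flow now 11. (uses reverse residual edge)
No augmenting path remains; maximum flow = 11.
By max-flow min-cut, the minimum cut capacity equals the max flow.
In the residual graph, reachable from Plant: {Plant, r1, r2, r3}.
Min-cut edges: r1→r4 (3), r3→City (8); capacity 3 + 8 = 11.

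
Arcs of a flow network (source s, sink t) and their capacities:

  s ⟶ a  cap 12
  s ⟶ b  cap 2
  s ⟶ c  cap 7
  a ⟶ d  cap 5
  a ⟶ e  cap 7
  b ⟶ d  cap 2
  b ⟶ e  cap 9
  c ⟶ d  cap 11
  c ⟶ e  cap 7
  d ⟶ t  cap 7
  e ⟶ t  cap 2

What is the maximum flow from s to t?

9

Augment s→a→d→t: bottleneck 5, flow now 5.
Augment s→a→e→t: bottleneck 2, flow now 7.
Augment s→b→d→t: bottleneck 2, flow now 9.
No augmenting path remains; maximum flow = 9.
In the residual graph, reachable from s: {s, a, b, c, d, e}.
Min-cut edges: d→t (7), e→t (2); capacity 7 + 2 = 9.
This cut is saturated, so no flow can exceed 9.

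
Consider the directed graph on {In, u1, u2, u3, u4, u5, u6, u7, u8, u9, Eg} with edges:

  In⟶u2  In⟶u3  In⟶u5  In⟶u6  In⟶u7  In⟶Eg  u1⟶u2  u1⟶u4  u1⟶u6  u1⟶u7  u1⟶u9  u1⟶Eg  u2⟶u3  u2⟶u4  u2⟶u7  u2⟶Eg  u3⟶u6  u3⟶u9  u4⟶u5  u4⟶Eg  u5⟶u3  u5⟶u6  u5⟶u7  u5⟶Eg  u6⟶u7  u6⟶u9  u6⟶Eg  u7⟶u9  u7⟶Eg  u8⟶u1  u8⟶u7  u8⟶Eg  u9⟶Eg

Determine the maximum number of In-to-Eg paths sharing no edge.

6

Assign every edge capacity 1; by Menger, the answer equals the max flow.
Path In→Eg (+1); total 1.
Path In→u2→Eg (+1); total 2.
Path In→u5→Eg (+1); total 3.
Path In→u6→Eg (+1); total 4.
Path In→u7→Eg (+1); total 5.
Path In→u3→u9→Eg (+1); total 6.
No residual In→Eg path; max flow = 6.
Certifying cut of size 6: {In→Eg, In→u2, In→u3, In→u5, In→u6, In→u7}.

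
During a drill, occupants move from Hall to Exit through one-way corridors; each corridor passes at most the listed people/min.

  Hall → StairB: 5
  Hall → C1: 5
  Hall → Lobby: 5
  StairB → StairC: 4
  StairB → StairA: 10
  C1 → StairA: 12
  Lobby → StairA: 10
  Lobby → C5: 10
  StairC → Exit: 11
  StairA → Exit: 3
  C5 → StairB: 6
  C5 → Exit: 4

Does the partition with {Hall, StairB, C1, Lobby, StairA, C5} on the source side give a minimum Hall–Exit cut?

Yes — it is a minimum cut (capacity 11).

Given cut capacity: 4 + 3 + 4 = 11.
Augment Hall→StairB→StairC→Exit: bottleneck 4, flow now 4.
Augment Hall→StairB→StairA→Exit: bottleneck 1, flow now 5.
Augment Hall→C1→StairA→Exit: bottleneck 2, flow now 7.
Augment Hall→Lobby→C5→Exit: bottleneck 4, flow now 11.
No augmenting path remains; maximum flow = 11.
Cut capacity 11 equals the max flow, so it is a minimum cut.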